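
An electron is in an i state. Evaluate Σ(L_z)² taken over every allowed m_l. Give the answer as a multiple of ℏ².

The letter i corresponds to l = 6.
The allowed m_l values are -6, -5, -4, -3, -2, -1, 0, 1, 2, 3, 4, 5, 6.
Summing m² from −6 to 6: Σ m_l² = 182.

Σ(L_z)² = 182 ℏ²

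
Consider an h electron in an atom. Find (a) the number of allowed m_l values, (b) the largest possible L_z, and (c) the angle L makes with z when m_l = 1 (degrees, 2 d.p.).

An h state has l = 5.
There are 2l+1 = 11 values of m_l.
L_z,max = lℏ = 5ℏ.
For m_l = 1: cos θ = 1/√30, θ ≈ 79.48°.

11 values; L_z,max = 5ℏ; θ(m_l=1) ≈ 79.48°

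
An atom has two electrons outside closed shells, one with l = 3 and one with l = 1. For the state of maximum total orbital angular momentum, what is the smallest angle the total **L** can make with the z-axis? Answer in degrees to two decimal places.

θ_min ≈ 26.57°

The total orbital quantum number L ranges from |l₁ − l₂| to l₁ + l₂ in integer steps.
Allowed values: L = 2, 3, 4.
The maximum is L = 4, with |L_tot| = ℏ√(4·5) = 2√5 ℏ.
The minimum angle with z is arccos(4/√20) ≈ 26.57°.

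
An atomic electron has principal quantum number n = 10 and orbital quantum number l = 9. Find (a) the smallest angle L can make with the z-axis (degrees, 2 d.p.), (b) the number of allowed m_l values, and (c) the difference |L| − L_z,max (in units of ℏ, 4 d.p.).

cos θ_min = 9/√90, so θ_min ≈ 18.43°.
There are 2l+1 = 19 values of m_l.
|L| − L_z,max = (3√10 − 9)ℏ ≈ 0.4868ℏ.

θ_min ≈ 18.43°; 19 values; |L|−L_z,max ≈ 0.4868ℏ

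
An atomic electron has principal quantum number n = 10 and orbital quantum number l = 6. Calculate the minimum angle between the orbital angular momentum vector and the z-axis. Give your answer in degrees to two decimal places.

|L| = ℏ√(l(l+1)) = √42 ℏ.
The smallest angle corresponds to the largest L_z, i.e. m_l = l = 6, giving L_z = 6ℏ.
cos θ_min = 6/√42, so θ_min ≈ 22.21°.

θ_min ≈ 22.21°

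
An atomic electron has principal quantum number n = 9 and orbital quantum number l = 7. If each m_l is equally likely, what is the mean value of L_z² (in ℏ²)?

m_l ∈ {-7, -6, -5, -4, -3, -2, -1, 0, 1, 2, 3, 4, 5, 6, 7}.
⟨L_z²⟩ = ℏ²·l(l+1)/3 = 18.67ℏ².

⟨L_z²⟩ = 18.67 ℏ²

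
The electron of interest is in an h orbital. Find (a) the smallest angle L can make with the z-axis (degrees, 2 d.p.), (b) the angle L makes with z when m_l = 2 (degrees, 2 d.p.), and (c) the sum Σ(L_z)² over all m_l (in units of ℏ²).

θ_min ≈ 24.09°; θ(m_l=2) ≈ 68.58°; Σ(L_z)² = 110 ℏ²

The letter h corresponds to l = 5.
cos θ_min = 5/√30, so θ_min ≈ 24.09°.
For m_l = 2: cos θ = 2/√30, θ ≈ 68.58°.
Σ m_l² = 110, so Σ(L_z)² = 110 ℏ².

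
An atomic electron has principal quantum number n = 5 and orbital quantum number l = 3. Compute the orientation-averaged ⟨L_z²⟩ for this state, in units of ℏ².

⟨L_z²⟩ = 4 ℏ²

m_l ∈ {-3, -2, -1, 0, 1, 2, 3}.
Average of L_z² over 7 states: 28/7 ℏ² = 4 ℏ².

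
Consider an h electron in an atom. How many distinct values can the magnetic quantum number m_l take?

11

For an h orbital, l = 5.
The number of m_l values is 2l + 1 = 2·5 + 1 = 11.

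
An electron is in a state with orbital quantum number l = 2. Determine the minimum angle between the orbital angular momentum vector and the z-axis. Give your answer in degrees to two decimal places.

|L|² = l(l+1)ℏ² = 6ℏ², so |L| = √6 ℏ.
The smallest angle corresponds to the largest L_z, i.e. m_l = l = 2, giving L_z = 2ℏ.
cos θ_min = 2/√6, so θ_min ≈ 35.26°.

θ_min ≈ 35.26°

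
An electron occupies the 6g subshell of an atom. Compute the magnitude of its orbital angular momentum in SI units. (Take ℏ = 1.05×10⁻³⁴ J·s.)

For 6g, l = 4.
|L| = ℏ√(l(l+1)) = ℏ√(4·5) = 2√5 ℏ
Numerically, |L| = 4.472 × (1.05×10⁻³⁴ J·s) = 4.70×10⁻³⁴ J·s.

|L| = 4.70×10⁻³⁴ J·s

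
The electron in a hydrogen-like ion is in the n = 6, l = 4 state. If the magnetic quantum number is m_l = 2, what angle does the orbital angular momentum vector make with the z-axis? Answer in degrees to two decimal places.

θ ≈ 63.43°

|L| = √(l(l+1)) ℏ = 2√5 ℏ.
L_z = m_l ℏ = 2ℏ.
cos θ = L_z/|L| = 2/√20, so θ ≈ 63.43°.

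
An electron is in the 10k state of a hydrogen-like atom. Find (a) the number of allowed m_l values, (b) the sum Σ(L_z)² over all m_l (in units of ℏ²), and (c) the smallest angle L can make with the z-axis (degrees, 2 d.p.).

15 values; Σ(L_z)² = 280 ℏ²; θ_min ≈ 20.70°

The 10k subshell has l = 7.
There are 2l+1 = 15 values of m_l.
Σ m_l² = 280, so Σ(L_z)² = 280 ℏ².
cos θ_min = 7/√56, so θ_min ≈ 20.70°.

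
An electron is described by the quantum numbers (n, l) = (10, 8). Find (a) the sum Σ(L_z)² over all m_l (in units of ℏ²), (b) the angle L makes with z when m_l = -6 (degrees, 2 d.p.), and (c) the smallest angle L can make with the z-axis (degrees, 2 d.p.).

Σ m_l² = 408, so Σ(L_z)² = 408 ℏ².
For m_l = -6: cos θ = -6/√72, θ ≈ 135.00°.
cos θ_min = 8/√72, so θ_min ≈ 19.47°.

Σ(L_z)² = 408 ℏ²; θ(m_l=-6) ≈ 135.00°; θ_min ≈ 19.47°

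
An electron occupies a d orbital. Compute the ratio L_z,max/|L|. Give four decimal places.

A d state has l = 2.
|L| = √6 ℏ ≈ 2.4495ℏ, while L_z,max = lℏ = 2ℏ.
L_z,max/|L| = 2/√6 = 0.8165.

L_z,max/|L| = 0.8165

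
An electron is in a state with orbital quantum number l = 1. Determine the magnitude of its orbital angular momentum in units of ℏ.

|L| = √2 ℏ ≈ 1.414ℏ

|L| = ℏ√(l(l+1)) = ℏ√(1·2) = √2 ℏ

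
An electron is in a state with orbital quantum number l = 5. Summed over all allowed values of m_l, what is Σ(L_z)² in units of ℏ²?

Σ(L_z)² = 110 ℏ²

m_l ∈ {-5, -4, -3, -2, -1, 0, 1, 2, 3, 4, 5}.
Σ m_l² = 2·(1 + 4 + 9 + 16 + 25) = 110.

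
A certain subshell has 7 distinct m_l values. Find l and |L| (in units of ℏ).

Since there are 2l+1 = 7 values of m_l, l = 3.
Then |L| = √(l(l+1)) ℏ = 2√3 ℏ.

l = 3, |L| = 2√3 ℏ ≈ 3.464ℏ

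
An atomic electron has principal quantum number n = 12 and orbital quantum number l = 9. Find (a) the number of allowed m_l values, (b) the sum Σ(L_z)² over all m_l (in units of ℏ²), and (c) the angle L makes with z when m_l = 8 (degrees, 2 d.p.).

There are 2l+1 = 19 values of m_l.
Σ m_l² = 570, so Σ(L_z)² = 570 ℏ².
For m_l = 8: cos θ = 8/√90, θ ≈ 32.51°.

19 values; Σ(L_z)² = 570 ℏ²; θ(m_l=8) ≈ 32.51°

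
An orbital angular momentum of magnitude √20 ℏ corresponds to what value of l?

l = 4

|L| = ℏ√(l(l+1)), so l(l+1) = 20.
l² + l − 20 = 0 ⇒ l = 4.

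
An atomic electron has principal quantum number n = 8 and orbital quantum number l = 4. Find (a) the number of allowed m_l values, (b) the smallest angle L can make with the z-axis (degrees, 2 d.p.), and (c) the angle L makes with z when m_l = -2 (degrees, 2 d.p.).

There are 2l+1 = 9 values of m_l.
cos θ_min = 4/√20, so θ_min ≈ 26.57°.
For m_l = -2: cos θ = -2/√20, θ ≈ 116.57°.

9 values; θ_min ≈ 26.57°; θ(m_l=-2) ≈ 116.57°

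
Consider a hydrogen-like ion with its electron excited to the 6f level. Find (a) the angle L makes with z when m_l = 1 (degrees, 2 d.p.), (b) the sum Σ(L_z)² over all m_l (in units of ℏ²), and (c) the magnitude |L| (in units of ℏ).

θ(m_l=1) ≈ 73.22°; Σ(L_z)² = 28 ℏ²; |L| = 2√3 ℏ ≈ 3.464ℏ

The 6f level has l = 3.
For m_l = 1: cos θ = 1/√12, θ ≈ 73.22°.
Σ m_l² = 28, so Σ(L_z)² = 28 ℏ².
|L| = ℏ√(3·4) = 2√3 ℏ ≈ 3.464ℏ.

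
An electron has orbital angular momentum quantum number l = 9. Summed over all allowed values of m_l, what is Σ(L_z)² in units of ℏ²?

Σ(L_z)² = 570 ℏ²

The allowed m_l values are -9, -8, -7, -6, -5, -4, -3, -2, -1, 0, 1, 2, 3, 4, 5, 6, 7, 8, 9.
Σ m_l² = l(l+1)(2l+1)/3 = 9·10·19/3 = 570.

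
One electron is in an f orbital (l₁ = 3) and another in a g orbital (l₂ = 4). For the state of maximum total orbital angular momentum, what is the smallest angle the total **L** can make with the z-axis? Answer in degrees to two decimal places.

θ_min ≈ 20.70°

By the triangle rule, |l₁ − l₂| ≤ L ≤ l₁ + l₂.
So L can be 1, 2, 3, 4, 5, 6, 7.
The maximum is L = 7, with |L_tot| = ℏ√(7·8) = 2√14 ℏ.
The minimum angle with z is arccos(7/√56) ≈ 20.70°.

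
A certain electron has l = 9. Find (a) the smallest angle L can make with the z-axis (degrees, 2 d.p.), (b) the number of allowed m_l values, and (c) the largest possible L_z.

θ_min ≈ 18.43°; 19 values; L_z,max = 9ℏ

cos θ_min = 9/√90, so θ_min ≈ 18.43°.
There are 2l+1 = 19 values of m_l.
L_z,max = lℏ = 9ℏ.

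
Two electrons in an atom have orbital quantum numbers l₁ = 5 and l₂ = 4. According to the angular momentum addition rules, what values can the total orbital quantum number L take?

L runs from |5 − 4| = 1 to 5 + 4 = 9.
L ∈ {1, 2, 3, 4, 5, 6, 7, 8, 9}.

L = 1, 2, 3, 4, 5, 6, 7, 8, 9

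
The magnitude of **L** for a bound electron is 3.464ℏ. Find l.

Since |L|² = l(l+1)ℏ², l(l+1) = 12.
The positive root is l = 3.

l = 3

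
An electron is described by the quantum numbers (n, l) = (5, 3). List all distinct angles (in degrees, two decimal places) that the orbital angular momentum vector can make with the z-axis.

|L| = ℏ√(l(l+1)) = 2√3 ℏ.
cos θ = m_l/√12 for each m_l ∈ {-3, -2, -1, 0, 1, 2, 3}.

θ ∈ {30.00°, 54.74°, 73.22°, 90.00°, 106.78°, 125.26°, 150.00°}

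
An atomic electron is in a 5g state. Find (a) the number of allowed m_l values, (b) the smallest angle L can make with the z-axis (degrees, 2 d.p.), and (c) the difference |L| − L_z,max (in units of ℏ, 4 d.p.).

The 5g subshell has l = 4.
There are 2l+1 = 9 values of m_l.
cos θ_min = 4/√20, so θ_min ≈ 26.57°.
|L| − L_z,max = (2√5 − 4)ℏ ≈ 0.4721ℏ.

9 values; θ_min ≈ 26.57°; |L|−L_z,max ≈ 0.4721ℏ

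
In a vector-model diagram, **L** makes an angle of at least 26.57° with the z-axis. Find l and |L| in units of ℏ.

At minimum angle, m_l = l, so cos θ = l/√(l(l+1)); cos²θ = l/(l+1) = 0.7999.
Thus l = 0.7999/(1 − 0.7999) ≈ 4.
Then |L| = ℏ√(4·5) = 2√5 ℏ.

l = 4, |L| = 2√5 ℏ ≈ 4.472ℏ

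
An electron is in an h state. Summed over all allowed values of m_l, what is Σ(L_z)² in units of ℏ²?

For an h orbital, l = 5.
m_l runs from −5 to 5, i.e. {-5, -4, -3, -2, -1, 0, 1, 2, 3, 4, 5}.
Σ m_l² = 2·(1 + 4 + 9 + 16 + 25) = 110.

Σ(L_z)² = 110 ℏ²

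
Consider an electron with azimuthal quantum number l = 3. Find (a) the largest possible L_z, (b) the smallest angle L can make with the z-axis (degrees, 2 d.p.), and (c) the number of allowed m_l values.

L_z,max = lℏ = 3ℏ.
cos θ_min = 3/√12, so θ_min ≈ 30.00°.
There are 2l+1 = 7 values of m_l.

L_z,max = 3ℏ; θ_min ≈ 30.00°; 7 values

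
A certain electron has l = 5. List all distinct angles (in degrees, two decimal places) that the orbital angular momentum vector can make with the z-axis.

|L| = √(l(l+1)) ℏ = √30 ℏ.
cos θ = m_l/√30 for each m_l ∈ {-5, -4, -3, -2, -1, 0, 1, 2, 3, 4, 5}.

θ ∈ {24.09°, 43.09°, 56.79°, 68.58°, 79.48°, 90.00°, 100.52°, 111.42°, 123.21°, 136.91°, 155.91°}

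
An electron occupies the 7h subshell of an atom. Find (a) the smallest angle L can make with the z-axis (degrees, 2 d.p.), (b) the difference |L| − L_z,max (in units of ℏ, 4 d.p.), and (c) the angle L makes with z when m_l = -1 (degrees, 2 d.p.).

θ_min ≈ 24.09°; |L|−L_z,max ≈ 0.4772ℏ; θ(m_l=-1) ≈ 100.52°

The 7h subshell has l = 5.
cos θ_min = 5/√30, so θ_min ≈ 24.09°.
|L| − L_z,max = (√30 − 5)ℏ ≈ 0.4772ℏ.
For m_l = -1: cos θ = -1/√30, θ ≈ 100.52°.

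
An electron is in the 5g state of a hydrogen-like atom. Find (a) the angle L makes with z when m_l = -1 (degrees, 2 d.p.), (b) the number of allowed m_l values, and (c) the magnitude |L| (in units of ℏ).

θ(m_l=-1) ≈ 102.92°; 9 values; |L| = 2√5 ℏ ≈ 4.472ℏ

The 5g subshell has l = 4.
For m_l = -1: cos θ = -1/√20, θ ≈ 102.92°.
There are 2l+1 = 9 values of m_l.
|L| = ℏ√(4·5) = 2√5 ℏ ≈ 4.472ℏ.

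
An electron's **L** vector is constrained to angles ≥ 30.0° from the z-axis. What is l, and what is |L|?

At minimum angle, m_l = l, so cos θ = l/√(l(l+1)); cos²θ = l/(l+1) = 0.7500.
Thus l = 0.7500/(1 − 0.7500) ≈ 3.
Then |L| = ℏ√(3·4) = 2√3 ℏ.

l = 3, |L| = 2√3 ℏ ≈ 3.464ℏ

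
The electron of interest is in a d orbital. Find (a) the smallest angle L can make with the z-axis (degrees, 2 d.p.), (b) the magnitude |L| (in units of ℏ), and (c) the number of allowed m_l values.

A d state has l = 2.
cos θ_min = 2/√6, so θ_min ≈ 35.26°.
|L| = ℏ√(2·3) = √6 ℏ ≈ 2.449ℏ.
There are 2l+1 = 5 values of m_l.

θ_min ≈ 35.26°; |L| = √6 ℏ ≈ 2.449ℏ; 5 values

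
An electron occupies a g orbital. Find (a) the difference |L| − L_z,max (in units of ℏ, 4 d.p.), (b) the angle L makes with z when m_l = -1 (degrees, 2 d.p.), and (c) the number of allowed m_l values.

|L|−L_z,max ≈ 0.4721ℏ; θ(m_l=-1) ≈ 102.92°; 9 values

A g state has l = 4.
|L| − L_z,max = (2√5 − 4)ℏ ≈ 0.4721ℏ.
For m_l = -1: cos θ = -1/√20, θ ≈ 102.92°.
There are 2l+1 = 9 values of m_l.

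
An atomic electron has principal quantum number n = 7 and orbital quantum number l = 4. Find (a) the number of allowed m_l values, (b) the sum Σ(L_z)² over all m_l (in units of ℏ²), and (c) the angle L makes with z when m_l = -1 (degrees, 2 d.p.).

9 values; Σ(L_z)² = 60 ℏ²; θ(m_l=-1) ≈ 102.92°

There are 2l+1 = 9 values of m_l.
Σ m_l² = 60, so Σ(L_z)² = 60 ℏ².
For m_l = -1: cos θ = -1/√20, θ ≈ 102.92°.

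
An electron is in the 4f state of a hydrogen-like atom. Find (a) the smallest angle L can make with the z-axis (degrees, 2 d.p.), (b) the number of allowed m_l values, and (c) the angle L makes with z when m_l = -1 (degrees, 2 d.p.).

The 4f subshell has l = 3.
cos θ_min = 3/√12, so θ_min ≈ 30.00°.
There are 2l+1 = 7 values of m_l.
For m_l = -1: cos θ = -1/√12, θ ≈ 106.78°.

θ_min ≈ 30.00°; 7 values; θ(m_l=-1) ≈ 106.78°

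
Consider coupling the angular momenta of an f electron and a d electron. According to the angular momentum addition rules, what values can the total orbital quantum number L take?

By the triangle rule, |l₁ − l₂| ≤ L ≤ l₁ + l₂.
Allowed values: L = 1, 2, 3, 4, 5.

L = 1, 2, 3, 4, 5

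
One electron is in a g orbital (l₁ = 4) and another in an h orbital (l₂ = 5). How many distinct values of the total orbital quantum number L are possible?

9

The total orbital quantum number L ranges from |l₁ − l₂| to l₁ + l₂ in integer steps.
Allowed values: L = 1, 2, 3, 4, 5, 6, 7, 8, 9.
That is 9 values.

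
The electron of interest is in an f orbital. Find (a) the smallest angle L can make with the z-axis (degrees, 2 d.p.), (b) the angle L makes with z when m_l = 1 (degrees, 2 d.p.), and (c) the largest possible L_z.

θ_min ≈ 30.00°; θ(m_l=1) ≈ 73.22°; L_z,max = 3ℏ

For an f orbital, l = 3.
cos θ_min = 3/√12, so θ_min ≈ 30.00°.
For m_l = 1: cos θ = 1/√12, θ ≈ 73.22°.
L_z,max = lℏ = 3ℏ.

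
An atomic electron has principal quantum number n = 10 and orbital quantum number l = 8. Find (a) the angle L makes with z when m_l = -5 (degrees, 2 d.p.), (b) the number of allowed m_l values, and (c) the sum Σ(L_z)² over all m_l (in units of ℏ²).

For m_l = -5: cos θ = -5/√72, θ ≈ 126.10°.
There are 2l+1 = 17 values of m_l.
Σ m_l² = 408, so Σ(L_z)² = 408 ℏ².

θ(m_l=-5) ≈ 126.10°; 17 values; Σ(L_z)² = 408 ℏ²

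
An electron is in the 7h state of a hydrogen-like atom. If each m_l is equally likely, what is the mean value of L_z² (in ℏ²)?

The 7h subshell has l = 5.
m_l ∈ {-5, -4, -3, -2, -1, 0, 1, 2, 3, 4, 5}.
⟨L_z²⟩ = ℏ²·(Σ m_l²)/(2l+1) = ℏ²·110/11 = 10ℏ².

⟨L_z²⟩ = 10 ℏ²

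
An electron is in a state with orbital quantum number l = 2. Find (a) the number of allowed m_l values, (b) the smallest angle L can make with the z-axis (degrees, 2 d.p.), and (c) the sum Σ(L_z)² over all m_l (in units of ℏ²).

There are 2l+1 = 5 values of m_l.
cos θ_min = 2/√6, so θ_min ≈ 35.26°.
Σ m_l² = 10, so Σ(L_z)² = 10 ℏ².

5 values; θ_min ≈ 35.26°; Σ(L_z)² = 10 ℏ²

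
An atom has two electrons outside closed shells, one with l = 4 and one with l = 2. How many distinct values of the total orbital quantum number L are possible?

5

By the triangle rule, |l₁ − l₂| ≤ L ≤ l₁ + l₂.
So L can be 2, 3, 4, 5, 6.
That is 5 values.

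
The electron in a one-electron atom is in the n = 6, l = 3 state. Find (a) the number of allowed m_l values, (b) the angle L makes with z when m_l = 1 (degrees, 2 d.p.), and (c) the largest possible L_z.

7 values; θ(m_l=1) ≈ 73.22°; L_z,max = 3ℏ

There are 2l+1 = 7 values of m_l.
For m_l = 1: cos θ = 1/√12, θ ≈ 73.22°.
L_z,max = lℏ = 3ℏ.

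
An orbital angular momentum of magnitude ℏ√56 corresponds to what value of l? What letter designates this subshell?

Since |L|² = l(l+1)ℏ², l(l+1) = 56.
l² + l − 56 = 0 ⇒ l = 7.

l = 7 (k orbital)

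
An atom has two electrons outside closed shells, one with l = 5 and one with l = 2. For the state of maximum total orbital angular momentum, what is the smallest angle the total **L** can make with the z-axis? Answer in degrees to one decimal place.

θ_min ≈ 20.7°

L runs from |5 − 2| = 3 to 5 + 2 = 7.
So L can be 3, 4, 5, 6, 7.
The maximum is L = 7, with |L_tot| = ℏ√(7·8) = 2√14 ℏ.
The minimum angle with z is arccos(7/√56) ≈ 20.7°.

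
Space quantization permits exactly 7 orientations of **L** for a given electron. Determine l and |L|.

l = 3, |L| = 2√3 ℏ ≈ 3.464ℏ

2l + 1 = 7 ⇒ l = 3.
Then |L| = √(l(l+1)) ℏ = 2√3 ℏ.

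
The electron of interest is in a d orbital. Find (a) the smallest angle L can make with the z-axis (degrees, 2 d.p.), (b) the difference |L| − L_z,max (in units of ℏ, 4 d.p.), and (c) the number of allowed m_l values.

θ_min ≈ 35.26°; |L|−L_z,max ≈ 0.4495ℏ; 5 values

A d state has l = 2.
cos θ_min = 2/√6, so θ_min ≈ 35.26°.
|L| − L_z,max = (√6 − 2)ℏ ≈ 0.4495ℏ.
There are 2l+1 = 5 values of m_l.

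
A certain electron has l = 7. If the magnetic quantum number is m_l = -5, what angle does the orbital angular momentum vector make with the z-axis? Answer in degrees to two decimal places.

θ ≈ 131.92°

|L|² = l(l+1)ℏ² = 56ℏ², so |L| = 2√14 ℏ.
L_z = m_l ℏ = −5ℏ.
cos θ = L_z/|L| = -5/√56, so θ ≈ 131.92°.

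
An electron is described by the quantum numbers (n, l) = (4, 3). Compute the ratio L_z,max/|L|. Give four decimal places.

|L| = 2√3 ℏ ≈ 3.4641ℏ, while L_z,max = lℏ = 3ℏ.
L_z,max/|L| = 3/√12 = 0.8660.

L_z,max/|L| = 0.8660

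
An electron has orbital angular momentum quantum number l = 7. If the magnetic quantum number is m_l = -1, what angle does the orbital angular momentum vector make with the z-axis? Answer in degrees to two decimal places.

|L| = √(l(l+1)) ℏ = 2√14 ℏ.
L_z = m_l ℏ = −1ℏ.
cos θ = L_z/|L| = -1/√56, so θ ≈ 97.68°.

θ ≈ 97.68°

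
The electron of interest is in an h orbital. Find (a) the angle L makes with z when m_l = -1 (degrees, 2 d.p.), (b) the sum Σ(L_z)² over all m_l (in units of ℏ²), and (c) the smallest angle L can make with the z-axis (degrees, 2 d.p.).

For an h orbital, l = 5.
For m_l = -1: cos θ = -1/√30, θ ≈ 100.52°.
Σ m_l² = 110, so Σ(L_z)² = 110 ℏ².
cos θ_min = 5/√30, so θ_min ≈ 24.09°.

θ(m_l=-1) ≈ 100.52°; Σ(L_z)² = 110 ℏ²; θ_min ≈ 24.09°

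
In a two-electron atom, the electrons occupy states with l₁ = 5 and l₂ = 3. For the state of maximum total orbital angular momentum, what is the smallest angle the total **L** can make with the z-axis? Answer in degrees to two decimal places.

The total orbital quantum number L ranges from |l₁ − l₂| to l₁ + l₂ in integer steps.
So L can be 2, 3, 4, 5, 6, 7, 8.
The maximum is L = 8, with |L_tot| = ℏ√(8·9) = 6√2 ℏ.
The minimum angle with z is arccos(8/√72) ≈ 19.47°.

θ_min ≈ 19.47°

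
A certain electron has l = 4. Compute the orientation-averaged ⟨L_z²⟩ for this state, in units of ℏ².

⟨L_z²⟩ = 6.667 ℏ²

m_l ∈ {-4, -3, -2, -1, 0, 1, 2, 3, 4}.
Average of L_z² over 9 states: 60/9 ℏ² = 6.667 ℏ².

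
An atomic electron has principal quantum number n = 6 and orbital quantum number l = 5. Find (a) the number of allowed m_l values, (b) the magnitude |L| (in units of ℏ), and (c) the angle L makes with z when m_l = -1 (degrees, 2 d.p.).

There are 2l+1 = 11 values of m_l.
|L| = ℏ√(5·6) = √30 ℏ ≈ 5.477ℏ.
For m_l = -1: cos θ = -1/√30, θ ≈ 100.52°.

11 values; |L| = √30 ℏ ≈ 5.477ℏ; θ(m_l=-1) ≈ 100.52°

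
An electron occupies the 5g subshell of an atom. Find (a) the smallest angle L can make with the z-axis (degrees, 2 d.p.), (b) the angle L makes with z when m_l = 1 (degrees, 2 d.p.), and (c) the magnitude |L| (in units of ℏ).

The 5g subshell has l = 4.
cos θ_min = 4/√20, so θ_min ≈ 26.57°.
For m_l = 1: cos θ = 1/√20, θ ≈ 77.08°.
|L| = ℏ√(4·5) = 2√5 ℏ ≈ 4.472ℏ.

θ_min ≈ 26.57°; θ(m_l=1) ≈ 77.08°; |L| = 2√5 ℏ ≈ 4.472ℏ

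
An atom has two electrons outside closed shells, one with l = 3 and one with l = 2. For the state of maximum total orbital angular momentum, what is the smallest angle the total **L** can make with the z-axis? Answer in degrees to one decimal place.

θ_min ≈ 24.1°

Angular momentum addition gives L = |l₁ − l₂|, …, l₁ + l₂.
So L can be 1, 2, 3, 4, 5.
The maximum is L = 5, with |L_tot| = ℏ√(5·6) = √30 ℏ.
The minimum angle with z is arccos(5/√30) ≈ 24.1°.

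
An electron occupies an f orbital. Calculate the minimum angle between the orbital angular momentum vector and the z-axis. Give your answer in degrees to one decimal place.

The letter f corresponds to l = 3.
|L|² = l(l+1)ℏ² = 12ℏ², so |L| = 2√3 ℏ.
The smallest angle corresponds to the largest L_z, i.e. m_l = l = 3, giving L_z = 3ℏ.
cos θ_min = 3/√12, so θ_min ≈ 30.0°.

θ_min ≈ 30.0°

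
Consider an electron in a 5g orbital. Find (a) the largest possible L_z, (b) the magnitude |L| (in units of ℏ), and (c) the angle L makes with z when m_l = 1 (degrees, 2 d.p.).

L_z,max = 4ℏ; |L| = 2√5 ℏ ≈ 4.472ℏ; θ(m_l=1) ≈ 77.08°

5g means n = 5, l = 4.
L_z,max = lℏ = 4ℏ.
|L| = ℏ√(4·5) = 2√5 ℏ ≈ 4.472ℏ.
For m_l = 1: cos θ = 1/√20, θ ≈ 77.08°.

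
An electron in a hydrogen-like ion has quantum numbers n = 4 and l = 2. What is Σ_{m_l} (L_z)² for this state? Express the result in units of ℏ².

Σ(L_z)² = 10 ℏ²

m_l ∈ {-2, -1, 0, 1, 2}.
Σ m_l² = l(l+1)(2l+1)/3 = 2·3·5/3 = 10.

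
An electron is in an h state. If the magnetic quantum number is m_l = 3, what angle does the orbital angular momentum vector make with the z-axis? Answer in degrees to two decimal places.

θ ≈ 56.79°

H corresponds to l = 5.
|L|² = l(l+1)ℏ² = 30ℏ², so |L| = √30 ℏ.
L_z = m_l ℏ = 3ℏ.
cos θ = L_z/|L| = 3/√30, so θ ≈ 56.79°.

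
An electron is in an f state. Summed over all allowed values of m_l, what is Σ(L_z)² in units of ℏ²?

Σ(L_z)² = 28 ℏ²

For an f orbital, l = 3.
The allowed m_l values are -3, -2, -1, 0, 1, 2, 3.
Σ m_l² = l(l+1)(2l+1)/3 = 3·4·7/3 = 28.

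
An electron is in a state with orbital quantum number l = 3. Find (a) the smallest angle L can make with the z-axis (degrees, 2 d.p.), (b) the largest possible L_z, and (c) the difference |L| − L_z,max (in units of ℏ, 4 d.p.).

cos θ_min = 3/√12, so θ_min ≈ 30.00°.
L_z,max = lℏ = 3ℏ.
|L| − L_z,max = (2√3 − 3)ℏ ≈ 0.4641ℏ.

θ_min ≈ 30.00°; L_z,max = 3ℏ; |L|−L_z,max ≈ 0.4641ℏ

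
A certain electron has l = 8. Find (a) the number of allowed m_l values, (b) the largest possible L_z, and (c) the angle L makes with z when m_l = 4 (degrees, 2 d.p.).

17 values; L_z,max = 8ℏ; θ(m_l=4) ≈ 61.87°

There are 2l+1 = 17 values of m_l.
L_z,max = lℏ = 8ℏ.
For m_l = 4: cos θ = 4/√72, θ ≈ 61.87°.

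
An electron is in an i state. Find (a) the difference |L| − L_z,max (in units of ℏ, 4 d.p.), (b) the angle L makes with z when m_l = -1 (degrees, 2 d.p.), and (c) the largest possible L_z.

An i state has l = 6.
|L| − L_z,max = (√42 − 6)ℏ ≈ 0.4807ℏ.
For m_l = -1: cos θ = -1/√42, θ ≈ 98.88°.
L_z,max = lℏ = 6ℏ.

|L|−L_z,max ≈ 0.4807ℏ; θ(m_l=-1) ≈ 98.88°; L_z,max = 6ℏ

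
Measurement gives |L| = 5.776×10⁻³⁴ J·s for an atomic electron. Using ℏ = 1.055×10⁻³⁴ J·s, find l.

l = 5

|L|/ℏ = (5.776×10⁻³⁴)/(1.055×10⁻³⁴) ≈ 5.475.
l(l+1) ≈ 5.475² ≈ 29.97, so l = 5.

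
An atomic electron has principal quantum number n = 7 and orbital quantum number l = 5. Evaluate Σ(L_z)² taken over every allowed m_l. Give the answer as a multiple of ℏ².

The allowed m_l values are -5, -4, -3, -2, -1, 0, 1, 2, 3, 4, 5.
Summing m² from −5 to 5: Σ m_l² = 110.

Σ(L_z)² = 110 ℏ²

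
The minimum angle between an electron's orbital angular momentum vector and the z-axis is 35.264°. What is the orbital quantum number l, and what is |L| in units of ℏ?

At minimum angle, m_l = l, so cos θ = l/√(l(l+1)); cos²θ = l/(l+1) = 0.6667.
Thus l = 0.6667/(1 − 0.6667) ≈ 2.
Then |L| = ℏ√(2·3) = √6 ℏ.

l = 2, |L| = √6 ℏ ≈ 2.449ℏ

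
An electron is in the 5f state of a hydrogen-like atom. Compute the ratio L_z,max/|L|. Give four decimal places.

L_z,max/|L| = 0.8660

The 5f subshell has l = 3.
|L| = 2√3 ℏ ≈ 3.4641ℏ, while L_z,max = lℏ = 3ℏ.
L_z,max/|L| = 3/√12 = 0.8660.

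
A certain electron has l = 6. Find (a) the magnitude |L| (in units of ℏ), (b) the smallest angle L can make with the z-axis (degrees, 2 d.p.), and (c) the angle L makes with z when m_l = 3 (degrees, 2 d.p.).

|L| = ℏ√(6·7) = √42 ℏ ≈ 6.481ℏ.
cos θ_min = 6/√42, so θ_min ≈ 22.21°.
For m_l = 3: cos θ = 3/√42, θ ≈ 62.42°.

|L| = √42 ℏ ≈ 6.481ℏ; θ_min ≈ 22.21°; θ(m_l=3) ≈ 62.42°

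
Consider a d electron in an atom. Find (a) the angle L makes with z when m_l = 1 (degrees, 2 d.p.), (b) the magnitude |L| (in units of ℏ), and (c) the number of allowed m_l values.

θ(m_l=1) ≈ 65.91°; |L| = √6 ℏ ≈ 2.449ℏ; 5 values

A d state has l = 2.
For m_l = 1: cos θ = 1/√6, θ ≈ 65.91°.
|L| = ℏ√(2·3) = √6 ℏ ≈ 2.449ℏ.
There are 2l+1 = 5 values of m_l.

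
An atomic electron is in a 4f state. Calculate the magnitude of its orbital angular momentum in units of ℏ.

|L| = 2√3 ℏ ≈ 3.464ℏ

The 4f subshell has l = 3.
|L| = ℏ√(l(l+1)) = ℏ√(3·4) = 2√3 ℏ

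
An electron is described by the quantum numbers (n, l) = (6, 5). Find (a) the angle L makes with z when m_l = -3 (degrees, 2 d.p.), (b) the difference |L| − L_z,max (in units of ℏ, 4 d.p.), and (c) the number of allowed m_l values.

For m_l = -3: cos θ = -3/√30, θ ≈ 123.21°.
|L| − L_z,max = (√30 − 5)ℏ ≈ 0.4772ℏ.
There are 2l+1 = 11 values of m_l.

θ(m_l=-3) ≈ 123.21°; |L|−L_z,max ≈ 0.4772ℏ; 11 values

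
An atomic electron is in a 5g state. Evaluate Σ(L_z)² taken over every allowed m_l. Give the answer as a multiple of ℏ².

The 5g subshell has l = 4.
m_l ∈ {-4, -3, -2, -1, 0, 1, 2, 3, 4}.
Σ m_l² = l(l+1)(2l+1)/3 = 4·5·9/3 = 60.

Σ(L_z)² = 60 ℏ²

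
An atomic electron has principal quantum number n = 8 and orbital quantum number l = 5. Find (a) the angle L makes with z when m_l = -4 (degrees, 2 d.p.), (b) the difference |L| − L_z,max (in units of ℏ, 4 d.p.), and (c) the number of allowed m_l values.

θ(m_l=-4) ≈ 136.91°; |L|−L_z,max ≈ 0.4772ℏ; 11 values

For m_l = -4: cos θ = -4/√30, θ ≈ 136.91°.
|L| − L_z,max = (√30 − 5)ℏ ≈ 0.4772ℏ.
There are 2l+1 = 11 values of m_l.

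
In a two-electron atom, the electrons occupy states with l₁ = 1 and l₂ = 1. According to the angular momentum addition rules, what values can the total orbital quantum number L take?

L = 0, 1, 2

Angular momentum addition gives L = |l₁ − l₂|, …, l₁ + l₂.
Allowed values: L = 0, 1, 2.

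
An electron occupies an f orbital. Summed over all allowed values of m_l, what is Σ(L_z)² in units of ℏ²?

Σ(L_z)² = 28 ℏ²

An f state has l = 3.
The allowed m_l values are -3, -2, -1, 0, 1, 2, 3.
Σ m_l² = l(l+1)(2l+1)/3 = 3·4·7/3 = 28.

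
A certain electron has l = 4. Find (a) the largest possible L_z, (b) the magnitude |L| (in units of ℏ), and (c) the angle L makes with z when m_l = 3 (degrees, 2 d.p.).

L_z,max = 4ℏ; |L| = 2√5 ℏ ≈ 4.472ℏ; θ(m_l=3) ≈ 47.87°

L_z,max = lℏ = 4ℏ.
|L| = ℏ√(4·5) = 2√5 ℏ ≈ 4.472ℏ.
For m_l = 3: cos θ = 3/√20, θ ≈ 47.87°.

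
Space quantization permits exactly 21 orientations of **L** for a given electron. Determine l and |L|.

l = 10, |L| = √110 ℏ ≈ 10.488ℏ

21 = 2l + 1, so l = (21−1)/2 = 10.
Then |L| = √(l(l+1)) ℏ = √110 ℏ.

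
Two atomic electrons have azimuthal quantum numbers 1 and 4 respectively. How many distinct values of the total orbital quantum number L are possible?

By the triangle rule, |l₁ − l₂| ≤ L ≤ l₁ + l₂.
Allowed values: L = 3, 4, 5.
That is 3 values.

3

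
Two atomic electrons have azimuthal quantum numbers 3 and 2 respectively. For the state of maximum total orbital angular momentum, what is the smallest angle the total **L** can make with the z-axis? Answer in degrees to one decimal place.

Angular momentum addition gives L = |l₁ − l₂|, …, l₁ + l₂.
So L can be 1, 2, 3, 4, 5.
The maximum is L = 5, with |L_tot| = ℏ√(5·6) = √30 ℏ.
The minimum angle with z is arccos(5/√30) ≈ 24.1°.

θ_min ≈ 24.1°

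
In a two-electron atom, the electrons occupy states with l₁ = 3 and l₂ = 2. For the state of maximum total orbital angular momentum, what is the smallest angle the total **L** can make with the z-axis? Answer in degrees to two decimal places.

θ_min ≈ 24.09°

By the triangle rule, |l₁ − l₂| ≤ L ≤ l₁ + l₂.
So L can be 1, 2, 3, 4, 5.
The maximum is L = 5, with |L_tot| = ℏ√(5·6) = √30 ℏ.
The minimum angle with z is arccos(5/√30) ≈ 24.09°.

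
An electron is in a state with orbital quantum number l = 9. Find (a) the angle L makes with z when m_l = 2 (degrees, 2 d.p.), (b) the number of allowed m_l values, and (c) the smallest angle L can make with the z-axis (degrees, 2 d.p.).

For m_l = 2: cos θ = 2/√90, θ ≈ 77.83°.
There are 2l+1 = 19 values of m_l.
cos θ_min = 9/√90, so θ_min ≈ 18.43°.

θ(m_l=2) ≈ 77.83°; 19 values; θ_min ≈ 18.43°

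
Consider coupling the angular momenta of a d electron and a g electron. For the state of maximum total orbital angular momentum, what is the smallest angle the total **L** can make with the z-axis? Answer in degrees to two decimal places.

θ_min ≈ 22.21°

By the triangle rule, |l₁ − l₂| ≤ L ≤ l₁ + l₂.
L ∈ {2, 3, 4, 5, 6}.
The maximum is L = 6, with |L_tot| = ℏ√(6·7) = √42 ℏ.
The minimum angle with z is arccos(6/√42) ≈ 22.21°.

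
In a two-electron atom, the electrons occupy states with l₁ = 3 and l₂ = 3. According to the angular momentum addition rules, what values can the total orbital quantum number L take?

L = 0, 1, 2, 3, 4, 5, 6

By the triangle rule, |l₁ − l₂| ≤ L ≤ l₁ + l₂.
So L can be 0, 1, 2, 3, 4, 5, 6.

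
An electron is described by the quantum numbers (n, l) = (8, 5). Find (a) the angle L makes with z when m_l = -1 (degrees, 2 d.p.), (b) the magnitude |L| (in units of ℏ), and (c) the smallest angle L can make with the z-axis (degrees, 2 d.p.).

θ(m_l=-1) ≈ 100.52°; |L| = √30 ℏ ≈ 5.477ℏ; θ_min ≈ 24.09°

For m_l = -1: cos θ = -1/√30, θ ≈ 100.52°.
|L| = ℏ√(5·6) = √30 ℏ ≈ 5.477ℏ.
cos θ_min = 5/√30, so θ_min ≈ 24.09°.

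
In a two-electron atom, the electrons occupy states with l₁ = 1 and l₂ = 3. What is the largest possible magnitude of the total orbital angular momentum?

|L_tot|_max = 2√5 ℏ ≈ 4.472ℏ

Angular momentum addition gives L = |l₁ − l₂|, …, l₁ + l₂.
L ∈ {2, 3, 4}.
The largest magnitude corresponds to L = 4: |L_tot| = ℏ√(4·5) = 2√5 ℏ.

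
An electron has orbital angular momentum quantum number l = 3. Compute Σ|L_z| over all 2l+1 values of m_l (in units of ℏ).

Σ|L_z| = 12 ℏ

m_l ∈ {-3, -2, -1, 0, 1, 2, 3}.
Σ|m_l| = 2(1+2+…+3) = 12.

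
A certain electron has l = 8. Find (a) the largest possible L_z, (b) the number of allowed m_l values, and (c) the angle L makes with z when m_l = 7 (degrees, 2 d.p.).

L_z,max = 8ℏ; 17 values; θ(m_l=7) ≈ 34.42°

L_z,max = lℏ = 8ℏ.
There are 2l+1 = 17 values of m_l.
For m_l = 7: cos θ = 7/√72, θ ≈ 34.42°.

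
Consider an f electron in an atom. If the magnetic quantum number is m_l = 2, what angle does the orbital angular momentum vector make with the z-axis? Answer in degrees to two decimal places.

An f state has l = 3.
|L| = ℏ√(l(l+1)) = 2√3 ℏ.
L_z = m_l ℏ = 2ℏ.
cos θ = L_z/|L| = 2/√12, so θ ≈ 54.74°.

θ ≈ 54.74°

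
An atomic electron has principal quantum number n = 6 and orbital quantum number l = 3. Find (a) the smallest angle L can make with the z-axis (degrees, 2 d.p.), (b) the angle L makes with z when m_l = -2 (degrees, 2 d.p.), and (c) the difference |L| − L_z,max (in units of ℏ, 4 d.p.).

cos θ_min = 3/√12, so θ_min ≈ 30.00°.
For m_l = -2: cos θ = -2/√12, θ ≈ 125.26°.
|L| − L_z,max = (2√3 − 3)ℏ ≈ 0.4641ℏ.

θ_min ≈ 30.00°; θ(m_l=-2) ≈ 125.26°; |L|−L_z,max ≈ 0.4641ℏ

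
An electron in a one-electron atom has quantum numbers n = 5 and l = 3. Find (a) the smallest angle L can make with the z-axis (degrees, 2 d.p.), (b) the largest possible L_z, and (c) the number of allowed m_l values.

cos θ_min = 3/√12, so θ_min ≈ 30.00°.
L_z,max = lℏ = 3ℏ.
There are 2l+1 = 7 values of m_l.

θ_min ≈ 30.00°; L_z,max = 3ℏ; 7 values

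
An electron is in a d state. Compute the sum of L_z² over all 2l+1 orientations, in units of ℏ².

D corresponds to l = 2.
The allowed m_l values are -2, -1, 0, 1, 2.
Σ m_l² = 2·(1 + 4) = 10.

Σ(L_z)² = 10 ℏ²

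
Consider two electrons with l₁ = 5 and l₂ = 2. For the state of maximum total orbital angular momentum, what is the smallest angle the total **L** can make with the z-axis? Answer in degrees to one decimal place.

θ_min ≈ 20.7°

Angular momentum addition gives L = |l₁ − l₂|, …, l₁ + l₂.
Allowed values: L = 3, 4, 5, 6, 7.
The maximum is L = 7, with |L_tot| = ℏ√(7·8) = 2√14 ℏ.
The minimum angle with z is arccos(7/√56) ≈ 20.7°.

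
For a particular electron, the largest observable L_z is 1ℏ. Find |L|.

|L| = √2 ℏ ≈ 1.414ℏ

The maximum L_z equals lℏ, giving l = 1.
|L| = √(l(l+1)) ℏ = √2 ℏ.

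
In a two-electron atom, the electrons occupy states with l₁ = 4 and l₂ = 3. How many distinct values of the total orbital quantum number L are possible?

Angular momentum addition gives L = |l₁ − l₂|, …, l₁ + l₂.
So L can be 1, 2, 3, 4, 5, 6, 7.
That is 7 values.

7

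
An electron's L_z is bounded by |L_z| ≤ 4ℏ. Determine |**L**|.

|L| = 2√5 ℏ ≈ 4.472ℏ

The maximum L_z equals lℏ, giving l = 4.
Then |L| = ℏ√(4·5) = 2√5 ℏ.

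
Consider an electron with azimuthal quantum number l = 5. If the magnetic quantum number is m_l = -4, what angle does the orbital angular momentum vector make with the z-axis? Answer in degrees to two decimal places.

θ ≈ 136.91°

|L|² = l(l+1)ℏ² = 30ℏ², so |L| = √30 ℏ.
L_z = m_l ℏ = −4ℏ.
cos θ = L_z/|L| = -4/√30, so θ ≈ 136.91°.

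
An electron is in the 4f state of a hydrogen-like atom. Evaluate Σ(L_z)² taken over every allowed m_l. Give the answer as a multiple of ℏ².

Σ(L_z)² = 28 ℏ²

The 4f subshell has l = 3.
The allowed m_l values are -3, -2, -1, 0, 1, 2, 3.
Summing m² from −3 to 3: Σ m_l² = 28.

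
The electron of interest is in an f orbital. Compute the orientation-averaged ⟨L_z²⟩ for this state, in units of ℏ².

The letter f corresponds to l = 3.
m_l ∈ {-3, -2, -1, 0, 1, 2, 3}.
⟨L_z²⟩ = ℏ²·(Σ m_l²)/(2l+1) = ℏ²·28/7 = 4ℏ².

⟨L_z²⟩ = 4 ℏ²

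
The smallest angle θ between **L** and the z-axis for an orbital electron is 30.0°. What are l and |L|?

l = 3, |L| = 2√3 ℏ ≈ 3.464ℏ

At minimum angle, m_l = l, so cos θ = l/√(l(l+1)); cos²θ = l/(l+1) = 0.7500.
Solving: l = 3.
Then |L| = ℏ√(3·4) = 2√3 ℏ.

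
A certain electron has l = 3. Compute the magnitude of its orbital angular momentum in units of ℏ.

|L| = 2√3 ℏ ≈ 3.464ℏ

|L| = ℏ√(l(l+1)) = ℏ√(3·4) = 2√3 ℏ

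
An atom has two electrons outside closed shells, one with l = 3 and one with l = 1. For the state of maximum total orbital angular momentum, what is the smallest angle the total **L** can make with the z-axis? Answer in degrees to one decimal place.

By the triangle rule, |l₁ − l₂| ≤ L ≤ l₁ + l₂.
Allowed values: L = 2, 3, 4.
The maximum is L = 4, with |L_tot| = ℏ√(4·5) = 2√5 ℏ.
The minimum angle with z is arccos(4/√20) ≈ 26.6°.

θ_min ≈ 26.6°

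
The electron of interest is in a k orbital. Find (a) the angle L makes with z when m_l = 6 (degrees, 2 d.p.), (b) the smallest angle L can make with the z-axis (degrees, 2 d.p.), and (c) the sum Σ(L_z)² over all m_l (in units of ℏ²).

The letter k corresponds to l = 7.
For m_l = 6: cos θ = 6/√56, θ ≈ 36.70°.
cos θ_min = 7/√56, so θ_min ≈ 20.70°.
Σ m_l² = 280, so Σ(L_z)² = 280 ℏ².

θ(m_l=6) ≈ 36.70°; θ_min ≈ 20.70°; Σ(L_z)² = 280 ℏ²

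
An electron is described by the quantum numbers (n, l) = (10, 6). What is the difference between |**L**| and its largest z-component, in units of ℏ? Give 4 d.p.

|L| = √42 ℏ ≈ 6.4807ℏ, while L_z,max = lℏ = 6ℏ.
The difference is (√42 − 6)ℏ ≈ 0.4807ℏ.

|L| − L_z,max ≈ 0.4807ℏ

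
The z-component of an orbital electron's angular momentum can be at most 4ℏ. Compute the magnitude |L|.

|L| = 2√5 ℏ ≈ 4.472ℏ

L_z,max = lℏ, so l = 4.
|L| = √(l(l+1)) ℏ = 2√5 ℏ.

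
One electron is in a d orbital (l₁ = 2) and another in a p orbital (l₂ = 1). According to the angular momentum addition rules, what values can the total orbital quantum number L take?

By the triangle rule, |l₁ − l₂| ≤ L ≤ l₁ + l₂.
Allowed values: L = 1, 2, 3.

L = 1, 2, 3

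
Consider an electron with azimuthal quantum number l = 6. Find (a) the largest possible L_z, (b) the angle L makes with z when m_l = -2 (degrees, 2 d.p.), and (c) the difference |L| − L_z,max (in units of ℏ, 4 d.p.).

L_z,max = lℏ = 6ℏ.
For m_l = -2: cos θ = -2/√42, θ ≈ 107.98°.
|L| − L_z,max = (√42 − 6)ℏ ≈ 0.4807ℏ.

L_z,max = 6ℏ; θ(m_l=-2) ≈ 107.98°; |L|−L_z,max ≈ 0.4807ℏ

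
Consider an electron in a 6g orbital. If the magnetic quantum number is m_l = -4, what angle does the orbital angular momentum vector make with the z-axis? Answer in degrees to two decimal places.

The 6g subshell has l = 4.
|L| = √(l(l+1)) ℏ = 2√5 ℏ.
L_z = m_l ℏ = −4ℏ.
cos θ = L_z/|L| = -4/√20, so θ ≈ 153.43°.

θ ≈ 153.43°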